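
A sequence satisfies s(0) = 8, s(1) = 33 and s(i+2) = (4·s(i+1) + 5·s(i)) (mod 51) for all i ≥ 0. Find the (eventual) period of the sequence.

48

Computing terms: s(0) = 8, s(1) = 33, s(2) = 19, s(3) = 37, s(4) = 39, s(5) = 35, s(6) = 29, s(7) = 36, s(8) = 34, s(9) = 10, s(10) = 6, s(11) = 23, s(12) = 20, s(13) = 42, s(14) = 13, s(15) = 7, s(16) = 42, s(17) = 50, s(18) = 2, s(19) = 3, s(20) = 22, s(21) = 1, s(22) = 12, s(23) = 2, s(24) = 17, s(25) = 27, s(26) = 40, s(27) = 40, s(28) = 3, s(29) = 8, s(30) = 47, s(31) = 24, s(32) = 25, s(33) = 16, s(34) = 36, s(35) = 20, s(36) = 5, s(37) = 18, s(38) = 46, s(39) = 19, s(40) = 0, s(41) = 44, s(42) = 23, s(43) = 6, s(44) = 37, s(45) = 25, s(46) = 30, s(47) = 41, s(48) = 8, s(49) = 33.
The sequence repeats with period 48.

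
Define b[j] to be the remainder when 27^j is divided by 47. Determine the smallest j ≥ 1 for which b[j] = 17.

b[0] = 1, b[1] = 27, b[2] = 24, b[3] = 37, b[4] = 12, b[5] = 42, b[6] = 6, b[7] = 21, b[8] = 3, b[9] = 34, b[10] = 25, b[11] = 17, b[12] = 36, b[13] = 32, b[14] = 18, b[15] = 16, b[16] = 9, b[17] = 8, b[18] = 28, b[19] = 4, b[20] = 14, b[21] = 2, b[22] = 7, b[23] = 1.
Since b[23] = b[0] = 1, the sequence is periodic with period 23.
The value 17 first appears (with j ≥ 1) at b[11].

11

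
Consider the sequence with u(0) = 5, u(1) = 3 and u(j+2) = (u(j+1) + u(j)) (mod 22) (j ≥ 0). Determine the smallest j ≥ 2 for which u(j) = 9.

Listing terms: u(0) = 5; u(1) = 3; u(2) = 8; u(3) = 11; u(4) = 19; u(5) = 8; u(6) = 5; u(7) = 13; u(8) = 18; u(9) = 9; u(10) = 5; u(11) = 14; u(12) = 19; u(13) = 11; u(14) = 8; u(15) = 19; u(16) = 5; u(17) = 2; u(18) = 7; u(19) = 9; u(20) = 16; u(21) = 3; u(22) = 19; u(23) = 0; u(24) = 19; u(25) = 19; u(26) = 16; u(27) = 13; u(28) = 7; u(29) = 20; u(30) = 5; u(31) = 3.
Since (u(30), u(31)) = (u(0), u(1)) = (5, 3) (two consecutive terms determine the rest), the sequence is periodic with period 30.
The value 9 first appears (with j ≥ 2) at u(9).

9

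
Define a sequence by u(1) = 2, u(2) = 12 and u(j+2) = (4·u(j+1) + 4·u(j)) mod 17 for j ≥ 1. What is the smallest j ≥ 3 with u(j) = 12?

6

Computing terms: u(1) = 2; u(2) = 12; u(3) = 5; u(4) = 0; u(5) = 3; u(6) = 12; u(7) = 9; u(8) = 16; u(9) = 15; u(10) = 5; u(11) = 12; u(12) = 0; u(13) = 14; u(14) = 5; u(15) = 8; u(16) = 1; u(17) = 2; u(18) = 12.
Since (u(17), u(18)) = (u(1), u(2)) = (2, 12) (two consecutive terms determine the rest), the sequence is periodic with period 16.
The value 12 first appears (with j ≥ 3) at u(6).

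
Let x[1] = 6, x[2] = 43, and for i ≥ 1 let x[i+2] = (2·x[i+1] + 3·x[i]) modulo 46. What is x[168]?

13

x[1] = 6, x[2] = 43, x[3] = 12, x[4] = 15, x[5] = 20, x[6] = 39, x[7] = 0, x[8] = 25, x[9] = 4, x[10] = 37, x[11] = 40, x[12] = 7, x[13] = 42, x[14] = 13, x[15] = 14, x[16] = 21, x[17] = 38, x[18] = 1, x[19] = 24, x[20] = 5, x[21] = 36, x[22] = 41, x[23] = 6, x[24] = 43.
The sequence repeats with period 22.
So x[168] = x[1 + ((168-1) mod 22)] = x[14] = 13.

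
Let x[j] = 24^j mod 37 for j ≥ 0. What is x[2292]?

26

We have x[0] = 1, x[1] = 24, x[2] = 21, x[3] = 23, x[4] = 34, x[5] = 2, x[6] = 11, x[7] = 5, x[8] = 9, x[9] = 31, x[10] = 4, x[11] = 22, x[12] = 10, x[13] = 18, x[14] = 25, x[15] = 8, x[16] = 7, x[17] = 20, x[18] = 36, x[19] = 13, x[20] = 16, x[21] = 14, x[22] = 3, x[23] = 35, x[24] = 26, x[25] = 32, x[26] = 28, x[27] = 6, x[28] = 33, x[29] = 15, x[30] = 27, x[31] = 19, x[32] = 12, x[33] = 29, x[34] = 30, x[35] = 17, x[36] = 1.
The sequence repeats with period 36.
So x[2292] = x[0 + ((2292-0) mod 36)] = x[24] = 26.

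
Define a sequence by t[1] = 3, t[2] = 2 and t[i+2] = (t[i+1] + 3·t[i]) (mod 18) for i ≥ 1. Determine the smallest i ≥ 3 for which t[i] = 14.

5

t[1] = 3; t[2] = 2; t[3] = 11; t[4] = 17; t[5] = 14; t[6] = 11; t[7] = 17.
Since (t[6], t[7]) = (t[3], t[4]) = (11, 17) (two consecutive terms determine the rest), the sequence is eventually periodic: after a pre-period of length 2 it cycles with period 3.
The value 14 first appears (with i ≥ 3) at t[5].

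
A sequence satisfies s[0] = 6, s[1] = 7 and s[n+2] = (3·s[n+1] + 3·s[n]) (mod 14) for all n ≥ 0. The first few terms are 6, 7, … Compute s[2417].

3

We have s[0] = 6,  s[1] = 7,  s[2] = 11,  s[3] = 12,  s[4] = 13,  s[5] = 5,  s[6] = 12,  s[7] = 9,  s[8] = 7,  s[9] = 6,  s[10] = 11,  s[11] = 9,  s[12] = 4,  s[13] = 11,  s[14] = 3,  s[15] = 0,  s[16] = 9,  s[17] = 13,  s[18] = 10,  s[19] = 13,  s[20] = 13,  s[21] = 8,  s[22] = 7,  s[23] = 3,  s[24] = 2,  s[25] = 1,  s[26] = 9,  s[27] = 2,  s[28] = 5,  s[29] = 7,  s[30] = 8,  s[31] = 3,  s[32] = 5,  s[33] = 10,  s[34] = 3,  s[35] = 11,  s[36] = 0,  s[37] = 5,  s[38] = 1,  s[39] = 4,  s[40] = 1,  s[41] = 1,  s[42] = 6,  s[43] = 7.
The sequence repeats with period 42.
(2417 - 0) mod 42 = 23, so s[2417] = s[23] = 3.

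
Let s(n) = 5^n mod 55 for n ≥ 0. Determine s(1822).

25

Computing terms: s(0) = 1, s(1) = 5, s(2) = 25, s(3) = 15, s(4) = 20, s(5) = 45, s(6) = 5.
Since s(6) = s(1) = 5, the sequence is eventually periodic: after a pre-period of length 1 it cycles with period 5.
For n ≥ 1, s(n) depends only on (n - 1) mod 5. (1822 - 1) mod 5 = 1, so s(1822) = s(2) = 25.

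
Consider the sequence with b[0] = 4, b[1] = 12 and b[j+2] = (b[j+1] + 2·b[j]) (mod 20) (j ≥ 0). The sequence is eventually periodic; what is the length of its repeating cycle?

b[0] = 4, b[1] = 12, b[2] = 0, b[3] = 4, b[4] = 4, b[5] = 12.
Since (b[4], b[5]) = (b[0], b[1]) = (4, 12) (two consecutive terms determine the rest), the sequence is periodic with period 4.

4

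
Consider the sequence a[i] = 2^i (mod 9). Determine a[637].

Computing terms: a[0] = 1,  a[1] = 2,  a[2] = 4,  a[3] = 8,  a[4] = 7,  a[5] = 5,  a[6] = 1.
The sequence repeats with period 6.
(637 - 0) mod 6 = 1, so a[637] = a[1] = 2.

2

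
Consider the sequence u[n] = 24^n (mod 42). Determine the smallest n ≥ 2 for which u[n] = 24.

7

u[1] = 24; u[2] = 30; u[3] = 6; u[4] = 18; u[5] = 12; u[6] = 36; u[7] = 24.
The sequence repeats with period 6.
The value 24 next appears (with n ≥ 2) at u[7].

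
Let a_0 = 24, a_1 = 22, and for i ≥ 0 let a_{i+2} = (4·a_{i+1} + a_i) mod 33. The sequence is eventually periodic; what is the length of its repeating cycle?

40

Computing terms: a_0 = 24,  a_1 = 22,  a_2 = 13,  a_3 = 8,  a_4 = 12,  a_5 = 23,  a_6 = 5,  a_7 = 10,  a_8 = 12,  a_9 = 25,  a_{10} = 13,  a_{11} = 11,  a_{12} = 24,  a_{13} = 8,  a_{14} = 23,  a_{15} = 1,  a_{16} = 27,  a_{17} = 10,  a_{18} = 1,  a_{19} = 14,  a_{20} = 24,  a_{21} = 11,  a_{22} = 2,  a_{23} = 19,  a_{24} = 12,  a_{25} = 1,  a_{26} = 16,  a_{27} = 32,  a_{28} = 12,  a_{29} = 14,  a_{30} = 2,  a_{31} = 22,  a_{32} = 24,  a_{33} = 19,  a_{34} = 1,  a_{35} = 23,  a_{36} = 27,  a_{37} = 32,  a_{38} = 23,  a_{39} = 25,  a_{40} = 24,  a_{41} = 22.
The sequence repeats with period 40.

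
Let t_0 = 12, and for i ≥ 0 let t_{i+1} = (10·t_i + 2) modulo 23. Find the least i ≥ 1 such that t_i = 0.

4

Listing terms: t_0 = 12; t_1 = 7; t_2 = 3; t_3 = 9; t_4 = 0; t_5 = 2; t_6 = 22; t_7 = 15; t_8 = 14; t_9 = 4; t_{10} = 19; t_{11} = 8; t_{12} = 13; t_{13} = 17; t_{14} = 11; t_{15} = 20; t_{16} = 18; t_{17} = 21; t_{18} = 5; t_{19} = 6; t_{20} = 16; t_{21} = 1; t_{22} = 12.
Since t_{22} = t_0 = 12, the sequence is periodic with period 22.
The value 0 first appears (with i ≥ 1) at t_4.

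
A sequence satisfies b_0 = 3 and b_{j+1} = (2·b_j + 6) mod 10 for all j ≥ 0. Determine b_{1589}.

2

We have b_0 = 3, b_1 = 2, b_2 = 0, b_3 = 6, b_4 = 8, b_5 = 2.
Since b_5 = b_1 = 2, the sequence is eventually periodic: after a pre-period of length 1 it cycles with period 4.
For j ≥ 1, b_j depends only on (j - 1) mod 4. (1589 - 1) mod 4 = 0, so b_{1589} = b_1 = 2.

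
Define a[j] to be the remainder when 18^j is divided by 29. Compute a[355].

Computing terms: a[0] = 1; a[1] = 18; a[2] = 5; a[3] = 3; a[4] = 25; a[5] = 15; a[6] = 9; a[7] = 17; a[8] = 16; a[9] = 27; a[10] = 22; a[11] = 19; a[12] = 23; a[13] = 8; a[14] = 28; a[15] = 11; a[16] = 24; a[17] = 26; a[18] = 4; a[19] = 14; a[20] = 20; a[21] = 12; a[22] = 13; a[23] = 2; a[24] = 7; a[25] = 10; a[26] = 6; a[27] = 21; a[28] = 1.
Since a[28] = a[0] = 1, the sequence is periodic with period 28.
(355 - 0) mod 28 = 19, so a[355] = a[19] = 14.

14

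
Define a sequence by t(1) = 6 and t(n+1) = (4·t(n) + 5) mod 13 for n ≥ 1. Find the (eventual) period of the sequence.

6

t(1) = 6; t(2) = 3; t(3) = 4; t(4) = 8; t(5) = 11; t(6) = 10; t(7) = 6.
Since t(7) = t(1) = 6, the sequence is periodic with period 6.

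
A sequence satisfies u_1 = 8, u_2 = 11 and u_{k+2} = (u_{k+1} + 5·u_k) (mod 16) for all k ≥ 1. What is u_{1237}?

Computing terms: u_1 = 8; u_2 = 11; u_3 = 3; u_4 = 10; u_5 = 9; u_6 = 11; u_7 = 8; u_8 = 15; u_9 = 7; u_{10} = 2; u_{11} = 5; u_{12} = 15; u_{13} = 8; u_{14} = 3; u_{15} = 11; u_{16} = 10; u_{17} = 1; u_{18} = 3; u_{19} = 8; u_{20} = 7; u_{21} = 15; u_{22} = 2; u_{23} = 13; u_{24} = 7; u_{25} = 8; u_{26} = 11.
The sequence repeats with period 24.
So u_{1237} = u_{1 + ((1237-1) mod 24)} = u_{13} = 8.

8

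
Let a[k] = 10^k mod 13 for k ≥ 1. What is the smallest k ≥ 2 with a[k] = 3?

a[1] = 10,  a[2] = 9,  a[3] = 12,  a[4] = 3,  a[5] = 4,  a[6] = 1,  a[7] = 10.
Since a[7] = a[1] = 10, the sequence is periodic with period 6.
The value 3 first appears (with k ≥ 2) at a[4].

4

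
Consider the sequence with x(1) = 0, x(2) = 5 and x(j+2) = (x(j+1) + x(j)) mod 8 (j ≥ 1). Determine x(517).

Computing terms: x(1) = 0; x(2) = 5; x(3) = 5; x(4) = 2; x(5) = 7; x(6) = 1; x(7) = 0; x(8) = 1; x(9) = 1; x(10) = 2; x(11) = 3; x(12) = 5; x(13) = 0; x(14) = 5.
Since (x(13), x(14)) = (x(1), x(2)) = (0, 5) (two consecutive terms determine the rest), the sequence is periodic with period 12.
(517 - 1) mod 12 = 0, so x(517) = x(1) = 0.

0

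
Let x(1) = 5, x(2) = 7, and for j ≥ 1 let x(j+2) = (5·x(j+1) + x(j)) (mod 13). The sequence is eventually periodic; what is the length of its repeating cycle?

We have x(1) = 5, x(2) = 7, x(3) = 1, x(4) = 12, x(5) = 9, x(6) = 5, x(7) = 8, x(8) = 6, x(9) = 12, x(10) = 1, x(11) = 4, x(12) = 8, x(13) = 5, x(14) = 7.
Since (x(13), x(14)) = (x(1), x(2)) = (5, 7) (two consecutive terms determine the rest), the sequence is periodic with period 12.

12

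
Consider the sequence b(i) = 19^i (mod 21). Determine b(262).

Listing terms: b(1) = 19; b(2) = 4; b(3) = 13; b(4) = 16; b(5) = 10; b(6) = 1; b(7) = 19.
The sequence repeats with period 6.
So b(262) = b(1 + ((262-1) mod 6)) = b(4) = 16.

16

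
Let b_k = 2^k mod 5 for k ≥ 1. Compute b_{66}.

We have b_1 = 2,  b_2 = 4,  b_3 = 3,  b_4 = 1,  b_5 = 2.
Since b_5 = b_1 = 2, the sequence is periodic with period 4.
So b_{66} = b_{1 + ((66-1) mod 4)} = b_2 = 4.

4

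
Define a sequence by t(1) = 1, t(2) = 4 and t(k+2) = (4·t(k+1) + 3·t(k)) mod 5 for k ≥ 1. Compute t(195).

4

t(1) = 1,  t(2) = 4,  t(3) = 4,  t(4) = 3,  t(5) = 4,  t(6) = 0,  t(7) = 2,  t(8) = 3,  t(9) = 3,  t(10) = 1,  t(11) = 3,  t(12) = 0,  t(13) = 4,  t(14) = 1,  t(15) = 1,  t(16) = 2,  t(17) = 1,  t(18) = 0,  t(19) = 3,  t(20) = 2,  t(21) = 2,  t(22) = 4,  t(23) = 2,  t(24) = 0,  t(25) = 1,  t(26) = 4.
The sequence repeats with period 24.
(195 - 1) mod 24 = 2, so t(195) = t(3) = 4.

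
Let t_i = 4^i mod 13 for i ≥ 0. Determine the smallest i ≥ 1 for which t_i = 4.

t_0 = 1,  t_1 = 4,  t_2 = 3,  t_3 = 12,  t_4 = 9,  t_5 = 10,  t_6 = 1.
Since t_6 = t_0 = 1, the sequence is periodic with period 6.
The value 4 first appears (with i ≥ 1) at t_1.

1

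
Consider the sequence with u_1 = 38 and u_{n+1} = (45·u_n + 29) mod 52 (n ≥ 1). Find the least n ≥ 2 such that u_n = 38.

Listing terms: u_1 = 38,  u_2 = 23,  u_3 = 24,  u_4 = 17,  u_5 = 14,  u_6 = 35,  u_7 = 44,  u_8 = 33,  u_9 = 6,  u_{10} = 39,  u_{11} = 16,  u_{12} = 21,  u_{13} = 38.
The sequence repeats with period 12.
The value 38 next appears (with n ≥ 2) at u_{13}.

13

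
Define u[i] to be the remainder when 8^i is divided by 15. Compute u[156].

We have u[1] = 8,  u[2] = 4,  u[3] = 2,  u[4] = 1,  u[5] = 8.
The sequence repeats with period 4.
(156 - 1) mod 4 = 3, so u[156] = u[4] = 1.

1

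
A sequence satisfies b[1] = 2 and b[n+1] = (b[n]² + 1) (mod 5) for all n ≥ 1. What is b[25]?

2

Listing terms: b[1] = 2; b[2] = 0; b[3] = 1; b[4] = 2.
The sequence repeats with period 3.
So b[25] = b[1 + ((25-1) mod 3)] = b[1] = 2.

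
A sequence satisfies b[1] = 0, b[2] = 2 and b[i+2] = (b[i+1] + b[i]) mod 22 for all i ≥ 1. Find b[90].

2

Listing terms: b[1] = 0,  b[2] = 2,  b[3] = 2,  b[4] = 4,  b[5] = 6,  b[6] = 10,  b[7] = 16,  b[8] = 4,  b[9] = 20,  b[10] = 2,  b[11] = 0,  b[12] = 2.
The sequence repeats with period 10.
(90 - 1) mod 10 = 9, so b[90] = b[10] = 2.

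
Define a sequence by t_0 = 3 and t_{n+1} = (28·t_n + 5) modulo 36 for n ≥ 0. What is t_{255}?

Listing terms: t_0 = 3, t_1 = 17, t_2 = 13, t_3 = 9, t_4 = 5, t_5 = 1, t_6 = 33, t_7 = 29, t_8 = 25, t_9 = 21, t_{10} = 17.
Since t_{10} = t_1 = 17, the sequence is eventually periodic: after a pre-period of length 1 it cycles with period 9.
For n ≥ 1, t_n depends only on (n - 1) mod 9. (255 - 1) mod 9 = 2, so t_{255} = t_3 = 9.

9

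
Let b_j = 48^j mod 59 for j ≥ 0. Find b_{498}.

19

We have b_0 = 1, b_1 = 48, b_2 = 3, b_3 = 26, b_4 = 9, b_5 = 19, b_6 = 27, b_7 = 57, b_8 = 22, b_9 = 53, b_{10} = 7, b_{11} = 41, b_{12} = 21, b_{13} = 5, b_{14} = 4, b_{15} = 15, b_{16} = 12, b_{17} = 45, b_{18} = 36, b_{19} = 17, b_{20} = 49, b_{21} = 51, b_{22} = 29, b_{23} = 35, b_{24} = 28, b_{25} = 46, b_{26} = 25, b_{27} = 20, b_{28} = 16, b_{29} = 1.
Since b_{29} = b_0 = 1, the sequence is periodic with period 29.
(498 - 0) mod 29 = 5, so b_{498} = b_5 = 19.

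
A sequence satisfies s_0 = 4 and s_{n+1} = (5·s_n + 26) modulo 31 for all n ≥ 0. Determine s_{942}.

4

s_0 = 4; s_1 = 15; s_2 = 8; s_3 = 4.
Since s_3 = s_0 = 4, the sequence is periodic with period 3.
(942 - 0) mod 3 = 0, so s_{942} = s_0 = 4.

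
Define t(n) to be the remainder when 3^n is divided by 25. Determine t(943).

2

Computing terms: t(1) = 3, t(2) = 9, t(3) = 2, t(4) = 6, t(5) = 18, t(6) = 4, t(7) = 12, t(8) = 11, t(9) = 8, t(10) = 24, t(11) = 22, t(12) = 16, t(13) = 23, t(14) = 19, t(15) = 7, t(16) = 21, t(17) = 13, t(18) = 14, t(19) = 17, t(20) = 1, t(21) = 3.
The sequence repeats with period 20.
So t(943) = t(1 + ((943-1) mod 20)) = t(3) = 2.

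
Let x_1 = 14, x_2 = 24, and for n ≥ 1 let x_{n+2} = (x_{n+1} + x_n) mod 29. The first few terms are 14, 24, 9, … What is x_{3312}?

Computing terms: x_1 = 14; x_2 = 24; x_3 = 9; x_4 = 4; x_5 = 13; x_6 = 17; x_7 = 1; x_8 = 18; x_9 = 19; x_{10} = 8; x_{11} = 27; x_{12} = 6; x_{13} = 4; x_{14} = 10; x_{15} = 14; x_{16} = 24.
Since (x_{15}, x_{16}) = (x_1, x_2) = (14, 24) (two consecutive terms determine the rest), the sequence is periodic with period 14.
So x_{3312} = x_{1 + ((3312-1) mod 14)} = x_8 = 18.

18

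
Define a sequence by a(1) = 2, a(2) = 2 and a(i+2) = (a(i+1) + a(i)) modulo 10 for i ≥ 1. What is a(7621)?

2

Computing terms: a(1) = 2; a(2) = 2; a(3) = 4; a(4) = 6; a(5) = 0; a(6) = 6; a(7) = 6; a(8) = 2; a(9) = 8; a(10) = 0; a(11) = 8; a(12) = 8; a(13) = 6; a(14) = 4; a(15) = 0; a(16) = 4; a(17) = 4; a(18) = 8; a(19) = 2; a(20) = 0; a(21) = 2; a(22) = 2.
The sequence repeats with period 20.
(7621 - 1) mod 20 = 0, so a(7621) = a(1) = 2.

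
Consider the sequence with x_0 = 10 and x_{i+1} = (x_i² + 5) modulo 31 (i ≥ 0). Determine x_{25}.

x_0 = 10,  x_1 = 12,  x_2 = 25,  x_3 = 10.
Since x_3 = x_0 = 10, the sequence is periodic with period 3.
So x_{25} = x_{0 + ((25-0) mod 3)} = x_1 = 12.

12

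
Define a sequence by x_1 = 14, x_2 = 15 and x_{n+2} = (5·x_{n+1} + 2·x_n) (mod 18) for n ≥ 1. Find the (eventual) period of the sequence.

Listing terms: x_1 = 14; x_2 = 15; x_3 = 13; x_4 = 5; x_5 = 15; x_6 = 13.
Since (x_5, x_6) = (x_2, x_3) = (15, 13) (two consecutive terms determine the rest), the sequence is eventually periodic: after a pre-period of length 1 it cycles with period 3.

3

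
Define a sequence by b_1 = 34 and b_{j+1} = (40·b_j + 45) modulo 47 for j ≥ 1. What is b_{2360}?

13

Computing terms: b_1 = 34; b_2 = 42; b_3 = 33; b_4 = 2; b_5 = 31; b_6 = 16; b_7 = 27; b_8 = 44; b_9 = 19; b_{10} = 6; b_{11} = 3; b_{12} = 24; b_{13} = 18; b_{14} = 13; b_{15} = 1; b_{16} = 38; b_{17} = 14; b_{18} = 41; b_{19} = 40; b_{20} = 0; b_{21} = 45; b_{22} = 12; b_{23} = 8; b_{24} = 36; b_{25} = 28; b_{26} = 37; b_{27} = 21; b_{28} = 39; b_{29} = 7; b_{30} = 43; b_{31} = 26; b_{32} = 4; b_{33} = 17; b_{34} = 20; b_{35} = 46; b_{36} = 5; b_{37} = 10; b_{38} = 22; b_{39} = 32; b_{40} = 9; b_{41} = 29; b_{42} = 30; b_{43} = 23; b_{44} = 25; b_{45} = 11; b_{46} = 15; b_{47} = 34.
Since b_{47} = b_1 = 34, the sequence is periodic with period 46.
So b_{2360} = b_{1 + ((2360-1) mod 46)} = b_{14} = 13.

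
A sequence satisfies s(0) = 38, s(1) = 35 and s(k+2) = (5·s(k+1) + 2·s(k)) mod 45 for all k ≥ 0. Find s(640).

8

We have s(0) = 38,  s(1) = 35,  s(2) = 26,  s(3) = 20,  s(4) = 17,  s(5) = 35,  s(6) = 29,  s(7) = 35,  s(8) = 8,  s(9) = 20,  s(10) = 26,  s(11) = 35,  s(12) = 2,  s(13) = 35,  s(14) = 44,  s(15) = 20,  s(16) = 8,  s(17) = 35,  s(18) = 11,  s(19) = 35,  s(20) = 17,  s(21) = 20,  s(22) = 44,  s(23) = 35,  s(24) = 38,  s(25) = 35.
The sequence repeats with period 24.
(640 - 0) mod 24 = 16, so s(640) = s(16) = 8.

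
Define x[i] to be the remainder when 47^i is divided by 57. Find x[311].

35

Listing terms: x[1] = 47, x[2] = 43, x[3] = 26, x[4] = 25, x[5] = 35, x[6] = 49, x[7] = 23, x[8] = 55, x[9] = 20, x[10] = 28, x[11] = 5, x[12] = 7, x[13] = 44, x[14] = 16, x[15] = 11, x[16] = 4, x[17] = 17, x[18] = 1, x[19] = 47.
Since x[19] = x[1] = 47, the sequence is periodic with period 18.
(311 - 1) mod 18 = 4, so x[311] = x[5] = 35.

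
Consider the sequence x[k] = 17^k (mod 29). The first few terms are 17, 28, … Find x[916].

1

x[1] = 17; x[2] = 28; x[3] = 12; x[4] = 1; x[5] = 17.
Since x[5] = x[1] = 17, the sequence is periodic with period 4.
So x[916] = x[1 + ((916-1) mod 4)] = x[4] = 1.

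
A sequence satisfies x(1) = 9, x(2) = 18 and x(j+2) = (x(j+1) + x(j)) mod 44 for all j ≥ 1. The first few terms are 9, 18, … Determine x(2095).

17

We have x(1) = 9; x(2) = 18; x(3) = 27; x(4) = 1; x(5) = 28; x(6) = 29; x(7) = 13; x(8) = 42; x(9) = 11; x(10) = 9; x(11) = 20; x(12) = 29; x(13) = 5; x(14) = 34; x(15) = 39; x(16) = 29; x(17) = 24; x(18) = 9; x(19) = 33; x(20) = 42; x(21) = 31; x(22) = 29; x(23) = 16; x(24) = 1; x(25) = 17; x(26) = 18; x(27) = 35; x(28) = 9; x(29) = 0; x(30) = 9; x(31) = 9; x(32) = 18.
The sequence repeats with period 30.
(2095 - 1) mod 30 = 24, so x(2095) = x(25) = 17.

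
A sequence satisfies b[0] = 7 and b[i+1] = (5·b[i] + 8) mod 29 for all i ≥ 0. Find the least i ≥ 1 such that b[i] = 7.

14

We have b[0] = 7,  b[1] = 14,  b[2] = 20,  b[3] = 21,  b[4] = 26,  b[5] = 22,  b[6] = 2,  b[7] = 18,  b[8] = 11,  b[9] = 5,  b[10] = 4,  b[11] = 28,  b[12] = 3,  b[13] = 23,  b[14] = 7.
Since b[14] = b[0] = 7, the sequence is periodic with period 14.
The value 7 next appears (with i ≥ 1) at b[14].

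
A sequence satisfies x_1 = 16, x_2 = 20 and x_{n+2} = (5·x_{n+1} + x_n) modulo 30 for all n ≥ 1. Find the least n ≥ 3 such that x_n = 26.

Listing terms: x_1 = 16,  x_2 = 20,  x_3 = 26,  x_4 = 0,  x_5 = 26,  x_6 = 10,  x_7 = 16,  x_8 = 0,  x_9 = 16,  x_{10} = 20.
Since (x_9, x_{10}) = (x_1, x_2) = (16, 20) (two consecutive terms determine the rest), the sequence is periodic with period 8.
The value 26 first appears (with n ≥ 3) at x_3.

3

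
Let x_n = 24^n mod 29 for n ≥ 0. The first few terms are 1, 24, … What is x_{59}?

Listing terms: x_0 = 1; x_1 = 24; x_2 = 25; x_3 = 20; x_4 = 16; x_5 = 7; x_6 = 23; x_7 = 1.
The sequence repeats with period 7.
(59 - 0) mod 7 = 3, so x_{59} = x_3 = 20.

20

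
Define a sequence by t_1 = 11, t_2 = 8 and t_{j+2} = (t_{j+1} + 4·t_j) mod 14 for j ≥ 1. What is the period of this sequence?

48

We have t_1 = 11; t_2 = 8; t_3 = 10; t_4 = 0; t_5 = 12; t_6 = 12; t_7 = 4; t_8 = 10; t_9 = 12; t_{10} = 10; t_{11} = 2; t_{12} = 0; t_{13} = 8; t_{14} = 8; t_{15} = 12; t_{16} = 2; t_{17} = 8; t_{18} = 2; t_{19} = 6; t_{20} = 0; t_{21} = 10; t_{22} = 10; t_{23} = 8; t_{24} = 6; t_{25} = 10; t_{26} = 6; t_{27} = 4; t_{28} = 0; t_{29} = 2; t_{30} = 2; t_{31} = 10; t_{32} = 4; t_{33} = 2; t_{34} = 4; t_{35} = 12; t_{36} = 0; t_{37} = 6; t_{38} = 6; t_{39} = 2; t_{40} = 12; t_{41} = 6; t_{42} = 12; t_{43} = 8; t_{44} = 0; t_{45} = 4; t_{46} = 4; t_{47} = 6; t_{48} = 8; t_{49} = 4; t_{50} = 8; t_{51} = 10.
Since (t_{50}, t_{51}) = (t_2, t_3) = (8, 10) (two consecutive terms determine the rest), the sequence is eventually periodic: after a pre-period of length 1 it cycles with period 48.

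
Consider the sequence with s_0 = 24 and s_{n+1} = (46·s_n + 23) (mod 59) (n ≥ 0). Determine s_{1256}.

Computing terms: s_0 = 24; s_1 = 6; s_2 = 4; s_3 = 30; s_4 = 46; s_5 = 15; s_6 = 5; s_7 = 17; s_8 = 38; s_9 = 1; s_{10} = 10; s_{11} = 11; s_{12} = 57; s_{13} = 49; s_{14} = 35; s_{15} = 40; s_{16} = 34; s_{17} = 53; s_{18} = 42; s_{19} = 8; s_{20} = 37; s_{21} = 14; s_{22} = 18; s_{23} = 25; s_{24} = 52; s_{25} = 55; s_{26} = 16; s_{27} = 51; s_{28} = 9; s_{29} = 24.
Since s_{29} = s_0 = 24, the sequence is periodic with period 29.
(1256 - 0) mod 29 = 9, so s_{1256} = s_9 = 1.

1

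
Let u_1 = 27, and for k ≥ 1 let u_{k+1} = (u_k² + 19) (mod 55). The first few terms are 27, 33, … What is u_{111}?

We have u_1 = 27, u_2 = 33, u_3 = 8, u_4 = 28, u_5 = 33.
Since u_5 = u_2 = 33, the sequence is eventually periodic: after a pre-period of length 1 it cycles with period 3.
For k ≥ 2, u_k depends only on (k - 2) mod 3. (111 - 2) mod 3 = 1, so u_{111} = u_3 = 8.

8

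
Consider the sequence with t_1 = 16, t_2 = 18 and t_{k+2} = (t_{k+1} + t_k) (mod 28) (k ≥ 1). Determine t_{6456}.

Listing terms: t_1 = 16,  t_2 = 18,  t_3 = 6,  t_4 = 24,  t_5 = 2,  t_6 = 26,  t_7 = 0,  t_8 = 26,  t_9 = 26,  t_{10} = 24,  t_{11} = 22,  t_{12} = 18,  t_{13} = 12,  t_{14} = 2,  t_{15} = 14,  t_{16} = 16,  t_{17} = 2,  t_{18} = 18,  t_{19} = 20,  t_{20} = 10,  t_{21} = 2,  t_{22} = 12,  t_{23} = 14,  t_{24} = 26,  t_{25} = 12,  t_{26} = 10,  t_{27} = 22,  t_{28} = 4,  t_{29} = 26,  t_{30} = 2,  t_{31} = 0,  t_{32} = 2,  t_{33} = 2,  t_{34} = 4,  t_{35} = 6,  t_{36} = 10,  t_{37} = 16,  t_{38} = 26,  t_{39} = 14,  t_{40} = 12,  t_{41} = 26,  t_{42} = 10,  t_{43} = 8,  t_{44} = 18,  t_{45} = 26,  t_{46} = 16,  t_{47} = 14,  t_{48} = 2,  t_{49} = 16,  t_{50} = 18.
Since (t_{49}, t_{50}) = (t_1, t_2) = (16, 18) (two consecutive terms determine the rest), the sequence is periodic with period 48.
So t_{6456} = t_{1 + ((6456-1) mod 48)} = t_{24} = 26.

26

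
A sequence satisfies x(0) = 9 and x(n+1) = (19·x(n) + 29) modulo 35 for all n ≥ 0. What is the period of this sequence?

6

We have x(0) = 9, x(1) = 25, x(2) = 14, x(3) = 15, x(4) = 34, x(5) = 10, x(6) = 9.
Since x(6) = x(0) = 9, the sequence is periodic with period 6.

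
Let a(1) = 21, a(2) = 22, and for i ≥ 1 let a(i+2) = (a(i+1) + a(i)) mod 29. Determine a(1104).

Listing terms: a(1) = 21, a(2) = 22, a(3) = 14, a(4) = 7, a(5) = 21, a(6) = 28, a(7) = 20, a(8) = 19, a(9) = 10, a(10) = 0, a(11) = 10, a(12) = 10, a(13) = 20, a(14) = 1, a(15) = 21, a(16) = 22.
Since (a(15), a(16)) = (a(1), a(2)) = (21, 22) (two consecutive terms determine the rest), the sequence is periodic with period 14.
So a(1104) = a(1 + ((1104-1) mod 14)) = a(12) = 10.

10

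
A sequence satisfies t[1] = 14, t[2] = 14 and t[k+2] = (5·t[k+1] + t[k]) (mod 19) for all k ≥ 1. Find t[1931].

14

Computing terms: t[1] = 14, t[2] = 14, t[3] = 8, t[4] = 16, t[5] = 12, t[6] = 0, t[7] = 12, t[8] = 3, t[9] = 8, t[10] = 5, t[11] = 14, t[12] = 18, t[13] = 9, t[14] = 6, t[15] = 1, t[16] = 11, t[17] = 18, t[18] = 6, t[19] = 10, t[20] = 18, t[21] = 5, t[22] = 5, t[23] = 11, t[24] = 3, t[25] = 7, t[26] = 0, t[27] = 7, t[28] = 16, t[29] = 11, t[30] = 14, t[31] = 5, t[32] = 1, t[33] = 10, t[34] = 13, t[35] = 18, t[36] = 8, t[37] = 1, t[38] = 13, t[39] = 9, t[40] = 1, t[41] = 14, t[42] = 14.
The sequence repeats with period 40.
So t[1931] = t[1 + ((1931-1) mod 40)] = t[11] = 14.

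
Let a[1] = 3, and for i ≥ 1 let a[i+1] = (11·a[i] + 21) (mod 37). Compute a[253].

3

Listing terms: a[1] = 3, a[2] = 17, a[3] = 23, a[4] = 15, a[5] = 1, a[6] = 32, a[7] = 3.
Since a[7] = a[1] = 3, the sequence is periodic with period 6.
(253 - 1) mod 6 = 0, so a[253] = a[1] = 3.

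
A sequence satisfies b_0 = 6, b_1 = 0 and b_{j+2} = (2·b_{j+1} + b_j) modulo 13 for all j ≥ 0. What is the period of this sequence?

Listing terms: b_0 = 6; b_1 = 0; b_2 = 6; b_3 = 12; b_4 = 4; b_5 = 7; b_6 = 5; b_7 = 4; b_8 = 0; b_9 = 4; b_{10} = 8; b_{11} = 7; b_{12} = 9; b_{13} = 12; b_{14} = 7; b_{15} = 0; b_{16} = 7; b_{17} = 1; b_{18} = 9; b_{19} = 6; b_{20} = 8; b_{21} = 9; b_{22} = 0; b_{23} = 9; b_{24} = 5; b_{25} = 6; b_{26} = 4; b_{27} = 1; b_{28} = 6; b_{29} = 0.
Since (b_{28}, b_{29}) = (b_0, b_1) = (6, 0) (two consecutive terms determine the rest), the sequence is periodic with period 28.

28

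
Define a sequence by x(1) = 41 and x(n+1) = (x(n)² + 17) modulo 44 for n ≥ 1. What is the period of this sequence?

Computing terms: x(1) = 41,  x(2) = 26,  x(3) = 33,  x(4) = 6,  x(5) = 9,  x(6) = 10,  x(7) = 29,  x(8) = 22,  x(9) = 17,  x(10) = 42,  x(11) = 21,  x(12) = 18,  x(13) = 33.
Since x(13) = x(3) = 33, the sequence is eventually periodic: after a pre-period of length 2 it cycles with period 10.

10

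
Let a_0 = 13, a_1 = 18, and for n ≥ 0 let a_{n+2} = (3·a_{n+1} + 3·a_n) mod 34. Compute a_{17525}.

5

Computing terms: a_0 = 13,  a_1 = 18,  a_2 = 25,  a_3 = 27,  a_4 = 20,  a_5 = 5,  a_6 = 7,  a_7 = 2,  a_8 = 27,  a_9 = 19,  a_{10} = 2,  a_{11} = 29,  a_{12} = 25,  a_{13} = 26,  a_{14} = 17,  a_{15} = 27,  a_{16} = 30,  a_{17} = 1,  a_{18} = 25,  a_{19} = 10,  a_{20} = 3,  a_{21} = 5,  a_{22} = 24,  a_{23} = 19,  a_{24} = 27,  a_{25} = 2,  a_{26} = 19,  a_{27} = 29,  a_{28} = 8,  a_{29} = 9,  a_{30} = 17,  a_{31} = 10,  a_{32} = 13,  a_{33} = 1,  a_{34} = 8,  a_{35} = 27,  a_{36} = 3,  a_{37} = 22,  a_{38} = 7,  a_{39} = 19,  a_{40} = 10,  a_{41} = 19,  a_{42} = 19,  a_{43} = 12,  a_{44} = 25,  a_{45} = 9,  a_{46} = 0,  a_{47} = 27,  a_{48} = 13,  a_{49} = 18.
The sequence repeats with period 48.
So a_{17525} = a_{0 + ((17525-0) mod 48)} = a_5 = 5.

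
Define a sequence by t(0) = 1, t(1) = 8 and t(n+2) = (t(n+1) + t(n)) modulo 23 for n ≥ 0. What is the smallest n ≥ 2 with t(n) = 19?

t(0) = 1,  t(1) = 8,  t(2) = 9,  t(3) = 17,  t(4) = 3,  t(5) = 20,  t(6) = 0,  t(7) = 20,  t(8) = 20,  t(9) = 17,  t(10) = 14,  t(11) = 8,  t(12) = 22,  t(13) = 7,  t(14) = 6,  t(15) = 13,  t(16) = 19,  t(17) = 9,  t(18) = 5,  t(19) = 14,  t(20) = 19,  t(21) = 10,  t(22) = 6,  t(23) = 16,  t(24) = 22,  t(25) = 15,  t(26) = 14,  t(27) = 6,  t(28) = 20,  t(29) = 3,  t(30) = 0,  t(31) = 3,  t(32) = 3,  t(33) = 6,  t(34) = 9,  t(35) = 15,  t(36) = 1,  t(37) = 16,  t(38) = 17,  t(39) = 10,  t(40) = 4,  t(41) = 14,  t(42) = 18,  t(43) = 9,  t(44) = 4,  t(45) = 13,  t(46) = 17,  t(47) = 7,  t(48) = 1,  t(49) = 8.
The sequence repeats with period 48.
The value 19 first appears (with n ≥ 2) at t(16).

16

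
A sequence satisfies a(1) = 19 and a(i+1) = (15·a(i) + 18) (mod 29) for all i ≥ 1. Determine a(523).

28

Computing terms: a(1) = 19,  a(2) = 13,  a(3) = 10,  a(4) = 23,  a(5) = 15,  a(6) = 11,  a(7) = 9,  a(8) = 8,  a(9) = 22,  a(10) = 0,  a(11) = 18,  a(12) = 27,  a(13) = 17,  a(14) = 12,  a(15) = 24,  a(16) = 1,  a(17) = 4,  a(18) = 20,  a(19) = 28,  a(20) = 3,  a(21) = 5,  a(22) = 6,  a(23) = 21,  a(24) = 14,  a(25) = 25,  a(26) = 16,  a(27) = 26,  a(28) = 2,  a(29) = 19.
Since a(29) = a(1) = 19, the sequence is periodic with period 28.
So a(523) = a(1 + ((523-1) mod 28)) = a(19) = 28.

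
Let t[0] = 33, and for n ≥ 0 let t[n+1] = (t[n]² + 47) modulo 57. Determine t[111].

26

t[0] = 33, t[1] = 53, t[2] = 6, t[3] = 26, t[4] = 39, t[5] = 29, t[6] = 33.
The sequence repeats with period 6.
So t[111] = t[0 + ((111-0) mod 6)] = t[3] = 26.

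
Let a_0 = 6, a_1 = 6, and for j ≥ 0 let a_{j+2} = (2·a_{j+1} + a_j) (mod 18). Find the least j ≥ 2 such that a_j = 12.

We have a_0 = 6, a_1 = 6, a_2 = 0, a_3 = 6, a_4 = 12, a_5 = 12, a_6 = 0, a_7 = 12, a_8 = 6, a_9 = 6.
The sequence repeats with period 8.
The value 12 first appears (with j ≥ 2) at a_4.

4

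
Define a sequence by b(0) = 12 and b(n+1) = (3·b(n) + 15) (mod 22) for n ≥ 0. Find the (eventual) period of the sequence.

10

b(0) = 12; b(1) = 7; b(2) = 14; b(3) = 13; b(4) = 10; b(5) = 1; b(6) = 18; b(7) = 3; b(8) = 2; b(9) = 21; b(10) = 12.
The sequence repeats with period 10.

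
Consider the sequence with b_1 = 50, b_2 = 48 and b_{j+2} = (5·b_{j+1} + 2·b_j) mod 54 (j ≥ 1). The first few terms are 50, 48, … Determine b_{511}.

Listing terms: b_1 = 50, b_2 = 48, b_3 = 16, b_4 = 14, b_5 = 48, b_6 = 52, b_7 = 32, b_8 = 48, b_9 = 34, b_{10} = 50, b_{11} = 48.
Since (b_{10}, b_{11}) = (b_1, b_2) = (50, 48) (two consecutive terms determine the rest), the sequence is periodic with period 9.
(511 - 1) mod 9 = 6, so b_{511} = b_7 = 32.

32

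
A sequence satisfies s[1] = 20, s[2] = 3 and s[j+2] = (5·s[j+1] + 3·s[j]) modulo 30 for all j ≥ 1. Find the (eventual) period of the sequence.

Listing terms: s[1] = 20; s[2] = 3; s[3] = 15; s[4] = 24; s[5] = 15; s[6] = 27; s[7] = 0; s[8] = 21; s[9] = 15; s[10] = 18; s[11] = 15; s[12] = 9; s[13] = 0; s[14] = 27; s[15] = 15; s[16] = 6; s[17] = 15; s[18] = 3; s[19] = 0; s[20] = 9; s[21] = 15; s[22] = 12; s[23] = 15; s[24] = 21; s[25] = 0; s[26] = 3; s[27] = 15.
Since (s[26], s[27]) = (s[2], s[3]) = (3, 15) (two consecutive terms determine the rest), the sequence is eventually periodic: after a pre-period of length 1 it cycles with period 24.

24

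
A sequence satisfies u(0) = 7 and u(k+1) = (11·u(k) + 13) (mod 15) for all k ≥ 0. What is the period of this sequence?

Listing terms: u(0) = 7,  u(1) = 0,  u(2) = 13,  u(3) = 6,  u(4) = 4,  u(5) = 12,  u(6) = 10,  u(7) = 3,  u(8) = 1,  u(9) = 9,  u(10) = 7.
Since u(10) = u(0) = 7, the sequence is periodic with period 10.

10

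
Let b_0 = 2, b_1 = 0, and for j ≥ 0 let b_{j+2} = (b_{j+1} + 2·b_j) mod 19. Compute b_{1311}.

b_0 = 2; b_1 = 0; b_2 = 4; b_3 = 4; b_4 = 12; b_5 = 1; b_6 = 6; b_7 = 8; b_8 = 1; b_9 = 17; b_{10} = 0; b_{11} = 15; b_{12} = 15; b_{13} = 7; b_{14} = 18; b_{15} = 13; b_{16} = 11; b_{17} = 18; b_{18} = 2; b_{19} = 0.
Since (b_{18}, b_{19}) = (b_0, b_1) = (2, 0) (two consecutive terms determine the rest), the sequence is periodic with period 18.
(1311 - 0) mod 18 = 15, so b_{1311} = b_{15} = 13.

13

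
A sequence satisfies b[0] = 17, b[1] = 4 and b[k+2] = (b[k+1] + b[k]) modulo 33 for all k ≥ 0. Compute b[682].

21

We have b[0] = 17; b[1] = 4; b[2] = 21; b[3] = 25; b[4] = 13; b[5] = 5; b[6] = 18; b[7] = 23; b[8] = 8; b[9] = 31; b[10] = 6; b[11] = 4; b[12] = 10; b[13] = 14; b[14] = 24; b[15] = 5; b[16] = 29; b[17] = 1; b[18] = 30; b[19] = 31; b[20] = 28; b[21] = 26; b[22] = 21; b[23] = 14; b[24] = 2; b[25] = 16; b[26] = 18; b[27] = 1; b[28] = 19; b[29] = 20; b[30] = 6; b[31] = 26; b[32] = 32; b[33] = 25; b[34] = 24; b[35] = 16; b[36] = 7; b[37] = 23; b[38] = 30; b[39] = 20; b[40] = 17; b[41] = 4.
The sequence repeats with period 40.
So b[682] = b[0 + ((682-0) mod 40)] = b[2] = 21.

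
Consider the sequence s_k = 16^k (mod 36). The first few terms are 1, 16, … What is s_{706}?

16

Computing terms: s_0 = 1, s_1 = 16, s_2 = 4, s_3 = 28, s_4 = 16.
Since s_4 = s_1 = 16, the sequence is eventually periodic: after a pre-period of length 1 it cycles with period 3.
For k ≥ 1, s_k depends only on (k - 1) mod 3. (706 - 1) mod 3 = 0, so s_{706} = s_1 = 16.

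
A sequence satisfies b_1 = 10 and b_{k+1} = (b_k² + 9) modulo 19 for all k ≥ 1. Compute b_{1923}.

We have b_1 = 10; b_2 = 14; b_3 = 15; b_4 = 6; b_5 = 7; b_6 = 1; b_7 = 10.
The sequence repeats with period 6.
So b_{1923} = b_{1 + ((1923-1) mod 6)} = b_3 = 15.

15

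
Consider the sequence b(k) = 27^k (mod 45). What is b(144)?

36

Computing terms: b(0) = 1,  b(1) = 27,  b(2) = 9,  b(3) = 18,  b(4) = 36,  b(5) = 27.
Since b(5) = b(1) = 27, the sequence is eventually periodic: after a pre-period of length 1 it cycles with period 4.
For k ≥ 1, b(k) depends only on (k - 1) mod 4. (144 - 1) mod 4 = 3, so b(144) = b(4) = 36.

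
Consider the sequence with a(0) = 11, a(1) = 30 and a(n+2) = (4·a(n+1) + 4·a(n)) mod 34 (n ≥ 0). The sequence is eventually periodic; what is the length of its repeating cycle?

16

a(0) = 11, a(1) = 30, a(2) = 28, a(3) = 28, a(4) = 20, a(5) = 22, a(6) = 32, a(7) = 12, a(8) = 6, a(9) = 4, a(10) = 6, a(11) = 6, a(12) = 14, a(13) = 12, a(14) = 2, a(15) = 22, a(16) = 28, a(17) = 30, a(18) = 28.
Since (a(17), a(18)) = (a(1), a(2)) = (30, 28) (two consecutive terms determine the rest), the sequence is eventually periodic: after a pre-period of length 1 it cycles with period 16.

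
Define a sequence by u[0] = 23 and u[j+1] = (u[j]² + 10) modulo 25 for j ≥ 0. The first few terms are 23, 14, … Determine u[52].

Listing terms: u[0] = 23, u[1] = 14, u[2] = 6, u[3] = 21, u[4] = 1, u[5] = 11, u[6] = 6.
Since u[6] = u[2] = 6, the sequence is eventually periodic: after a pre-period of length 2 it cycles with period 4.
For j ≥ 2, u[j] depends only on (j - 2) mod 4. (52 - 2) mod 4 = 2, so u[52] = u[4] = 1.

1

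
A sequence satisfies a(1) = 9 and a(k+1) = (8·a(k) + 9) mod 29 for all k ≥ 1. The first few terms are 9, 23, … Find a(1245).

26

Computing terms: a(1) = 9; a(2) = 23; a(3) = 19; a(4) = 16; a(5) = 21; a(6) = 3; a(7) = 4; a(8) = 12; a(9) = 18; a(10) = 8; a(11) = 15; a(12) = 13; a(13) = 26; a(14) = 14; a(15) = 5; a(16) = 20; a(17) = 24; a(18) = 27; a(19) = 22; a(20) = 11; a(21) = 10; a(22) = 2; a(23) = 25; a(24) = 6; a(25) = 28; a(26) = 1; a(27) = 17; a(28) = 0; a(29) = 9.
Since a(29) = a(1) = 9, the sequence is periodic with period 28.
(1245 - 1) mod 28 = 12, so a(1245) = a(13) = 26.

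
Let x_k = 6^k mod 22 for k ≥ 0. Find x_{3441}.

We have x_0 = 1,  x_1 = 6,  x_2 = 14,  x_3 = 18,  x_4 = 20,  x_5 = 10,  x_6 = 16,  x_7 = 8,  x_8 = 4,  x_9 = 2,  x_{10} = 12,  x_{11} = 6.
Since x_{11} = x_1 = 6, the sequence is eventually periodic: after a pre-period of length 1 it cycles with period 10.
For k ≥ 1, x_k depends only on (k - 1) mod 10. (3441 - 1) mod 10 = 0, so x_{3441} = x_1 = 6.

6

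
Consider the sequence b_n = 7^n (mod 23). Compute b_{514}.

b_0 = 1,  b_1 = 7,  b_2 = 3,  b_3 = 21,  b_4 = 9,  b_5 = 17,  b_6 = 4,  b_7 = 5,  b_8 = 12,  b_9 = 15,  b_{10} = 13,  b_{11} = 22,  b_{12} = 16,  b_{13} = 20,  b_{14} = 2,  b_{15} = 14,  b_{16} = 6,  b_{17} = 19,  b_{18} = 18,  b_{19} = 11,  b_{20} = 8,  b_{21} = 10,  b_{22} = 1.
The sequence repeats with period 22.
(514 - 0) mod 22 = 8, so b_{514} = b_8 = 12.

12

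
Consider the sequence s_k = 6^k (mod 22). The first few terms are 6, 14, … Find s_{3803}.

18

Computing terms: s_1 = 6; s_2 = 14; s_3 = 18; s_4 = 20; s_5 = 10; s_6 = 16; s_7 = 8; s_8 = 4; s_9 = 2; s_{10} = 12; s_{11} = 6.
The sequence repeats with period 10.
So s_{3803} = s_{1 + ((3803-1) mod 10)} = s_3 = 18.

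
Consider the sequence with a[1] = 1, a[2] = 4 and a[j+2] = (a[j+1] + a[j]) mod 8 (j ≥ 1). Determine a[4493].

Listing terms: a[1] = 1, a[2] = 4, a[3] = 5, a[4] = 1, a[5] = 6, a[6] = 7, a[7] = 5, a[8] = 4, a[9] = 1, a[10] = 5, a[11] = 6, a[12] = 3, a[13] = 1, a[14] = 4.
Since (a[13], a[14]) = (a[1], a[2]) = (1, 4) (two consecutive terms determine the rest), the sequence is periodic with period 12.
So a[4493] = a[1 + ((4493-1) mod 12)] = a[5] = 6.

6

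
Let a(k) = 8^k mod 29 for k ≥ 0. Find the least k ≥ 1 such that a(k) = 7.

4

Listing terms: a(0) = 1; a(1) = 8; a(2) = 6; a(3) = 19; a(4) = 7; a(5) = 27; a(6) = 13; a(7) = 17; a(8) = 20; a(9) = 15; a(10) = 4; a(11) = 3; a(12) = 24; a(13) = 18; a(14) = 28; a(15) = 21; a(16) = 23; a(17) = 10; a(18) = 22; a(19) = 2; a(20) = 16; a(21) = 12; a(22) = 9; a(23) = 14; a(24) = 25; a(25) = 26; a(26) = 5; a(27) = 11; a(28) = 1.
Since a(28) = a(0) = 1, the sequence is periodic with period 28.
The value 7 first appears (with k ≥ 1) at a(4).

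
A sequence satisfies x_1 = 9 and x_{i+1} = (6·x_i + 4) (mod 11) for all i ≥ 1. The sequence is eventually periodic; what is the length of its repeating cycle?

We have x_1 = 9; x_2 = 3; x_3 = 0; x_4 = 4; x_5 = 6; x_6 = 7; x_7 = 2; x_8 = 5; x_9 = 1; x_{10} = 10; x_{11} = 9.
The sequence repeats with period 10.

10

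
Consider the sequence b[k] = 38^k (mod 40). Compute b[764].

16

b[1] = 38; b[2] = 4; b[3] = 32; b[4] = 16; b[5] = 8; b[6] = 24; b[7] = 32.
Since b[7] = b[3] = 32, the sequence is eventually periodic: after a pre-period of length 2 it cycles with period 4.
For k ≥ 3, b[k] depends only on (k - 3) mod 4. (764 - 3) mod 4 = 1, so b[764] = b[4] = 16.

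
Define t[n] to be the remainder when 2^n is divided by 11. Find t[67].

7

t[0] = 1,  t[1] = 2,  t[2] = 4,  t[3] = 8,  t[4] = 5,  t[5] = 10,  t[6] = 9,  t[7] = 7,  t[8] = 3,  t[9] = 6,  t[10] = 1.
Since t[10] = t[0] = 1, the sequence is periodic with period 10.
(67 - 0) mod 10 = 7, so t[67] = t[7] = 7.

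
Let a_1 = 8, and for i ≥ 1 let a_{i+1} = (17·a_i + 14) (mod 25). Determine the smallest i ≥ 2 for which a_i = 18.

a_1 = 8, a_2 = 0, a_3 = 14, a_4 = 2, a_5 = 23, a_6 = 5, a_7 = 24, a_8 = 22, a_9 = 13, a_{10} = 10, a_{11} = 9, a_{12} = 17, a_{13} = 3, a_{14} = 15, a_{15} = 19, a_{16} = 12, a_{17} = 18, a_{18} = 20, a_{19} = 4, a_{20} = 7, a_{21} = 8.
The sequence repeats with period 20.
The value 18 first appears (with i ≥ 2) at a_{17}.

17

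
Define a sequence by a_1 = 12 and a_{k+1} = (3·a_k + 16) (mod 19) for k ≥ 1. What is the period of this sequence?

Computing terms: a_1 = 12; a_2 = 14; a_3 = 1; a_4 = 0; a_5 = 16; a_6 = 7; a_7 = 18; a_8 = 13; a_9 = 17; a_{10} = 10; a_{11} = 8; a_{12} = 2; a_{13} = 3; a_{14} = 6; a_{15} = 15; a_{16} = 4; a_{17} = 9; a_{18} = 5; a_{19} = 12.
The sequence repeats with period 18.

18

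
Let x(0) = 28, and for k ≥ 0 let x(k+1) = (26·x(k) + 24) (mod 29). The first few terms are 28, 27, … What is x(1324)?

15

Computing terms: x(0) = 28; x(1) = 27; x(2) = 1; x(3) = 21; x(4) = 19; x(5) = 25; x(6) = 7; x(7) = 3; x(8) = 15; x(9) = 8; x(10) = 0; x(11) = 24; x(12) = 10; x(13) = 23; x(14) = 13; x(15) = 14; x(16) = 11; x(17) = 20; x(18) = 22; x(19) = 16; x(20) = 5; x(21) = 9; x(22) = 26; x(23) = 4; x(24) = 12; x(25) = 17; x(26) = 2; x(27) = 18; x(28) = 28.
The sequence repeats with period 28.
(1324 - 0) mod 28 = 8, so x(1324) = x(8) = 15.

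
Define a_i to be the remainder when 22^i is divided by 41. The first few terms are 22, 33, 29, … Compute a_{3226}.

20

Computing terms: a_1 = 22,  a_2 = 33,  a_3 = 29,  a_4 = 23,  a_5 = 14,  a_6 = 21,  a_7 = 11,  a_8 = 37,  a_9 = 35,  a_{10} = 32,  a_{11} = 7,  a_{12} = 31,  a_{13} = 26,  a_{14} = 39,  a_{15} = 38,  a_{16} = 16,  a_{17} = 24,  a_{18} = 36,  a_{19} = 13,  a_{20} = 40,  a_{21} = 19,  a_{22} = 8,  a_{23} = 12,  a_{24} = 18,  a_{25} = 27,  a_{26} = 20,  a_{27} = 30,  a_{28} = 4,  a_{29} = 6,  a_{30} = 9,  a_{31} = 34,  a_{32} = 10,  a_{33} = 15,  a_{34} = 2,  a_{35} = 3,  a_{36} = 25,  a_{37} = 17,  a_{38} = 5,  a_{39} = 28,  a_{40} = 1,  a_{41} = 22.
The sequence repeats with period 40.
So a_{3226} = a_{1 + ((3226-1) mod 40)} = a_{26} = 20.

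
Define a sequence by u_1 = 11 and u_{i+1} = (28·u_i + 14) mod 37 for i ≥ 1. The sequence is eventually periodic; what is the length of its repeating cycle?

18

Computing terms: u_1 = 11; u_2 = 26; u_3 = 2; u_4 = 33; u_5 = 13; u_6 = 8; u_7 = 16; u_8 = 18; u_9 = 0; u_{10} = 14; u_{11} = 36; u_{12} = 23; u_{13} = 29; u_{14} = 12; u_{15} = 17; u_{16} = 9; u_{17} = 7; u_{18} = 25; u_{19} = 11.
Since u_{19} = u_1 = 11, the sequence is periodic with period 18.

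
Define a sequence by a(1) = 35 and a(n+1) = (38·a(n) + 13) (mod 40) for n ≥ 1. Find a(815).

a(1) = 35; a(2) = 23; a(3) = 7; a(4) = 39; a(5) = 15; a(6) = 23.
Since a(6) = a(2) = 23, the sequence is eventually periodic: after a pre-period of length 1 it cycles with period 4.
For n ≥ 2, a(n) depends only on (n - 2) mod 4. (815 - 2) mod 4 = 1, so a(815) = a(3) = 7.

7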